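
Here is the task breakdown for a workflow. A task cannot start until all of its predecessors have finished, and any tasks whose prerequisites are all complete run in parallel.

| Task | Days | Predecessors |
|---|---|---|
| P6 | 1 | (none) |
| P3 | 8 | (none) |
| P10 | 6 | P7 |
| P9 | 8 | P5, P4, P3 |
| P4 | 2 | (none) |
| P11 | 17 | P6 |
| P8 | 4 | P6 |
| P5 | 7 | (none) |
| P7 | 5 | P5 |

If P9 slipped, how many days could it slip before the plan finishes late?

2

Critical path: P5→P7→P10 = 7+5+6 = 18, so the finish is 18 days.
The longest chain containing P9 totals 16 days.
Slack of P9 = 10 − 8 = 2 days.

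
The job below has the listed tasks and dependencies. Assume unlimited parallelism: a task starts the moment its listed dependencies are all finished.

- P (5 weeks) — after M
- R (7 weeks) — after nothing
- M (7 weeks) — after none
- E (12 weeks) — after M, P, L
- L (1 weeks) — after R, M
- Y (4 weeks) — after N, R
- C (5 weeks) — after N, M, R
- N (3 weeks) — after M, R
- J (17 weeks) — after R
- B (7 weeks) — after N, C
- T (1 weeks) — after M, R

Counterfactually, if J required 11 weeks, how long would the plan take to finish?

24

Actual critical path: R→J = 7+17 = 24 ⇒ 24 weeks.
Since J is critical, the -6 change carries straight to that chain (now 18 weeks).
The binding chain switches to M→P→E = 7+5+12 = 24; finish 24 weeks.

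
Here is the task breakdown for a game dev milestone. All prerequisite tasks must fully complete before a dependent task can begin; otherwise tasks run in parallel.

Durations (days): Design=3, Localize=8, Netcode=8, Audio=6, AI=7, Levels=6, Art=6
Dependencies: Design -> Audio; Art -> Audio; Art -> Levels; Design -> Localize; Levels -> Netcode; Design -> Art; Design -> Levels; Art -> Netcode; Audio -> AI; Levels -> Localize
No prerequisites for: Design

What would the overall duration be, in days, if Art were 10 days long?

27

The binding path is Design→Art→Levels→Netcode = 3+6+6+8 = 23; finish at 23 days.
Since Art is critical, the +4 change carries straight to that chain (now 27 days).
The critical path is still Design→Art→Levels→Netcode; finish is now 27 days.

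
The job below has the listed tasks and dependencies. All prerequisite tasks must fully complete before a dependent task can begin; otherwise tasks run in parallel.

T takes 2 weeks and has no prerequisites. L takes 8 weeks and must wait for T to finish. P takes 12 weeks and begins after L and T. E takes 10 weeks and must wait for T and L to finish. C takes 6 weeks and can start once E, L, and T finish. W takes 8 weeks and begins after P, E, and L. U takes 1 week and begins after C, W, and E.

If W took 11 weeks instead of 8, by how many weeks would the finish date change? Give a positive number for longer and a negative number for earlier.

3

Critical path before the change: T→L→P→W→U = 2+8+12+8+1 = 31 giving 31 weeks.
Since W is critical, the +3 change carries straight to that chain (now 34 weeks).
That remains the longest chain; total 34 weeks.
Change in finish: 34 − 31 = +3 weeks.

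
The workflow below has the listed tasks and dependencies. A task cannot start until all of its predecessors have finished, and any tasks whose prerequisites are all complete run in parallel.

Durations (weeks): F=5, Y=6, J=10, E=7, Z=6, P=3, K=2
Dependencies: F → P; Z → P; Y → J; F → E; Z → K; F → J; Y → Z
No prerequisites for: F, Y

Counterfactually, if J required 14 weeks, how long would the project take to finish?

20

Actual critical path: Y→J = 6+10 = 16 ⇒ 16 weeks.
J lies on that path, so at 14 weeks the path becomes 20 weeks.
That remains the longest chain; total 20 weeks.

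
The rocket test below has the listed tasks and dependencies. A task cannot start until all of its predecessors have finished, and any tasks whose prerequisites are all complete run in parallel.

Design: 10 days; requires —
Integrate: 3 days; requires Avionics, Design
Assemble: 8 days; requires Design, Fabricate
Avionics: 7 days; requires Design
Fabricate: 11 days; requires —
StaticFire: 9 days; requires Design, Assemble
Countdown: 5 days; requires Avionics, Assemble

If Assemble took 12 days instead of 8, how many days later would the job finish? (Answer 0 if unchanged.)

4

Actual critical path: Fabricate→Assemble→StaticFire = 11+8+9 = 28 ⇒ 28 days.
Since Assemble is critical, the +4 change carries straight to that chain (now 32 days).
No other chain overtakes it, so the finish is 32 days.
Change in finish: 32 − 28 = +4 days.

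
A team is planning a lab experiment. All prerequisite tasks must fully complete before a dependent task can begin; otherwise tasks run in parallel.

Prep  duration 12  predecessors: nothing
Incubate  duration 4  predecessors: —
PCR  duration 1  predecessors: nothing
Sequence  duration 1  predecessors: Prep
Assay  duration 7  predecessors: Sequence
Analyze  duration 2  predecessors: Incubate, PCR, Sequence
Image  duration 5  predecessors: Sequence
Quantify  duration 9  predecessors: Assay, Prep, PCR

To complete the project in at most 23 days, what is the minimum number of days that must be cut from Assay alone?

Current finish: 29 days; target: 23.
Assay is on every critical path, so each day cut from Assay cuts the finish by one (this holds down to a finish of 23).
Need 29 − 23 = 6 days off Assay → Assay becomes 1 day, finish becomes 23.

6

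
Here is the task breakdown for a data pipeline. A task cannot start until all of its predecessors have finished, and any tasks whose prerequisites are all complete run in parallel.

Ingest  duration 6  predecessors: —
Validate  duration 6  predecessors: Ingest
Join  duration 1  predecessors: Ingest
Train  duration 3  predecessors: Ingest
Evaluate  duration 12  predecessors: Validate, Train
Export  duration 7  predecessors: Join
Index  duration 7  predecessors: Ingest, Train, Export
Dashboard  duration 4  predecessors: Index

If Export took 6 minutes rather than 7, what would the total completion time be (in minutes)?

The binding path is Ingest→Join→Export→Index→Dashboard = 6+1+7+7+4 = 25; finish at 25 minutes.
Export lies on that path, so at 6 minutes the path becomes 24 minutes.
The binding chain switches to Ingest→Validate→Evaluate = 6+6+12 = 24; finish 24 minutes.

24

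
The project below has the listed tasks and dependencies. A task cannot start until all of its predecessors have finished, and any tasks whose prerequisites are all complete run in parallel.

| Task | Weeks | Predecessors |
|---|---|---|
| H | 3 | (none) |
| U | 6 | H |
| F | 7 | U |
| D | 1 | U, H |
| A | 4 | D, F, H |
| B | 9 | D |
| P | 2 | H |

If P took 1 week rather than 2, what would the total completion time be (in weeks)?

Baseline: H→U→F→A = 3+6+7+4 = 20 → 20 weeks.
The longest path through P is only 5 weeks, so P has float 15.
That remains the longest chain; total 20 weeks.

20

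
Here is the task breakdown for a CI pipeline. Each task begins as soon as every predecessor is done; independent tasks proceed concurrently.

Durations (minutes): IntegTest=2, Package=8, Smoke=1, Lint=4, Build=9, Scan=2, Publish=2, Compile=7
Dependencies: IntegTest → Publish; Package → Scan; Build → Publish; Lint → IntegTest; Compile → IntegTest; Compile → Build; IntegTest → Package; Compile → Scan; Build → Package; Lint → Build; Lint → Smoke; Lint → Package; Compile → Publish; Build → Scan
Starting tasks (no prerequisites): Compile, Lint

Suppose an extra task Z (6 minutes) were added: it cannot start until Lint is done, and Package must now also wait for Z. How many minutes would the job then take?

26

Originally the job takes 26 minutes.
With Z inserted, Package now waits for max(Lint, IntegTest, Build, Z).
New critical path: Compile→Build→Package→Scan = 7+9+8+2 = 26 ⇒ 26 minutes.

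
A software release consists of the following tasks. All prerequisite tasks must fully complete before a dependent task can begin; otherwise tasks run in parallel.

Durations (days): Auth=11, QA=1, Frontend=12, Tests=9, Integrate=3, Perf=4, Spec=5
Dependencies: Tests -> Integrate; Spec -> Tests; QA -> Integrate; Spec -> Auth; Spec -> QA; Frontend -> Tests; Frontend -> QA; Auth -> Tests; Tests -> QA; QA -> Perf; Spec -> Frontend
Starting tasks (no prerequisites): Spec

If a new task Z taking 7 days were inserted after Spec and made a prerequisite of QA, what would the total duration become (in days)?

Originally the schedule takes 31 days.
With Z inserted, QA now waits for max(Frontend, Tests, Spec, Z).
New critical path: Spec→Frontend→Tests→QA→Perf = 5+12+9+1+4 = 31 ⇒ 31 days.

31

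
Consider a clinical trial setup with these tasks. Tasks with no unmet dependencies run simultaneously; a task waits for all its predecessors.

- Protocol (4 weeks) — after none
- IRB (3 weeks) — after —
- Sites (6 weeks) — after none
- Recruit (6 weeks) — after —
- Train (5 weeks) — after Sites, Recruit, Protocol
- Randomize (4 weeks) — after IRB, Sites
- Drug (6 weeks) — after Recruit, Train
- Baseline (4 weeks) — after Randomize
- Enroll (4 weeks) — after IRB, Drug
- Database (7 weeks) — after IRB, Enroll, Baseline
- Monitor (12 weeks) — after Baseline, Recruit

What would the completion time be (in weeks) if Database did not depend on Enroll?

26

Before: longest chain Sites→Train→Drug→Enroll→Database = 6+5+6+4+7 = 28, finish 28.
Without Enroll→Database, Database's earliest start moves from 21 to 14.
New critical path: Sites→Randomize→Baseline→Monitor = 6+4+4+12 = 26 ⇒ 26 weeks.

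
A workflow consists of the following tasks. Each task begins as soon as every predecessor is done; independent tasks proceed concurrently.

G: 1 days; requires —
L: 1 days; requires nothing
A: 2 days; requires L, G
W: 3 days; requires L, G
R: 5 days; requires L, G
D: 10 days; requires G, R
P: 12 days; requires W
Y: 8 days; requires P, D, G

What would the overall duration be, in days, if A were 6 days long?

Actual critical path: G→W→P→Y = 1+3+12+8 = 24 ⇒ 24 days.
A is off the critical path — its longest chain is 3 days, giving 21 of slack.
No other chain overtakes it, so the finish is 24 days.

24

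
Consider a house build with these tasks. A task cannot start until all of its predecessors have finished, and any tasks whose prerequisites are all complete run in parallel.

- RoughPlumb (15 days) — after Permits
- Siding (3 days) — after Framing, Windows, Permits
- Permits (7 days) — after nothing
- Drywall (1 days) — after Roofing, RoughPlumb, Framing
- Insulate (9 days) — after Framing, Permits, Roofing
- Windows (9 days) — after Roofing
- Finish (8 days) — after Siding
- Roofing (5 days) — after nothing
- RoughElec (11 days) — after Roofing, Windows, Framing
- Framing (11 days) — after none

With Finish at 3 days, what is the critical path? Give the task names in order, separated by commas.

As given, the longest chain is Roofing→Windows→Siding→Finish = 5+9+3+8 = 25, so the finish is 25 days.
Finish is on the critical path; changing it to 3 makes that path 20 days.
New critical path: Roofing→Windows→RoughElec = 5+9+11 = 25 ⇒ 25 days.

Roofing, Windows, RoughElec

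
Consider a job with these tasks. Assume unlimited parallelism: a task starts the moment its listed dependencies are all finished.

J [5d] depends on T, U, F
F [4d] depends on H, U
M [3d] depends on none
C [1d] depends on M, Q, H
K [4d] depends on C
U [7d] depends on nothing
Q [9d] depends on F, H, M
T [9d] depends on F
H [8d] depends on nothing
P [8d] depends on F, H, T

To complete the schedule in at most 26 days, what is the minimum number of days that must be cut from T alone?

Current finish: 29 days; target: 26.
T is on every critical path, so each day cut from T cuts the finish by one (this holds down to a finish of 26).
Need 29 − 26 = 3 days off T → T becomes 6 days, finish becomes 26.

3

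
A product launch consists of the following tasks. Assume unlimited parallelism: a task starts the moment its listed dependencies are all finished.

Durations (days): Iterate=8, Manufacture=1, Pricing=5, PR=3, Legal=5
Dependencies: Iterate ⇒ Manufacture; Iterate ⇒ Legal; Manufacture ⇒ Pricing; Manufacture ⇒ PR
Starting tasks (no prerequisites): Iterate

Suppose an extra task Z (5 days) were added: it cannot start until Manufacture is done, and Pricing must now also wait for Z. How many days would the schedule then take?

19

Originally the schedule takes 14 days.
With Z inserted, Pricing now waits for max(Manufacture, Z).
New critical path: Iterate→Manufacture→Z→Pricing = 8+1+5+5 = 19 ⇒ 19 days.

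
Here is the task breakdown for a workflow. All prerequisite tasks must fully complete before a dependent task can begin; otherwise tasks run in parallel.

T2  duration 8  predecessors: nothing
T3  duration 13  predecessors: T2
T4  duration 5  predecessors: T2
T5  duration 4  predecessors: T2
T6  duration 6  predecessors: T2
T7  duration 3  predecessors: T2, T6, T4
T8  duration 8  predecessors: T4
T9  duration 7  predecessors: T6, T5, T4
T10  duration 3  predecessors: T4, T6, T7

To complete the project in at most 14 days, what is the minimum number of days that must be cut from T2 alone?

Current finish: 21 days; target: 14.
T2 is on every critical path, so each day cut from T2 cuts the finish by one (this holds down to a finish of 14).
Need 21 − 14 = 7 days off T2 → T2 becomes 1 day, finish becomes 14.

7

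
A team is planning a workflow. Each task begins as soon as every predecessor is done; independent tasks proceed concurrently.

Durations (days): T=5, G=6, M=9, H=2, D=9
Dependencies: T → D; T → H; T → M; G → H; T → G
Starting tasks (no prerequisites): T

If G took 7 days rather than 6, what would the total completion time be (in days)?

14

Baseline: T→M = 5+9 = 14 → 14 days.
G has 1 day of float (longest path through it is 13).
The binding chain switches to T→G→H = 5+7+2 = 14; finish 14 days.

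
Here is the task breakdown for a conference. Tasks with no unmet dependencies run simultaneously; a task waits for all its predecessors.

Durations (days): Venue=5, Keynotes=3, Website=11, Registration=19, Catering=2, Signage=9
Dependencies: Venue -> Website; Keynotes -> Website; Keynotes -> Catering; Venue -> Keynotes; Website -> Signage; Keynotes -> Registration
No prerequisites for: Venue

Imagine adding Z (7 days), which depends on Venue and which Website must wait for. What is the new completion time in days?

Originally the schedule takes 28 days.
With Z inserted, Website now waits for max(Venue, Keynotes, Z).
New critical path: Venue→Z→Website→Signage = 5+7+11+9 = 32 ⇒ 32 days.

32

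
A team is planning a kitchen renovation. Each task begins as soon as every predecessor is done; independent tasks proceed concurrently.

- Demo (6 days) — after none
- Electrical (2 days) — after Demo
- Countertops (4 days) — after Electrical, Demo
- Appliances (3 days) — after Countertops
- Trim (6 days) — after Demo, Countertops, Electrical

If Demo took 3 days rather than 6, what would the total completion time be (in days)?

15

Critical path before the change: Demo→Electrical→Countertops→Trim = 6+2+4+6 = 18 giving 18 days.
Demo lies on that path, so at 3 days the path becomes 15 days.
That remains the longest chain; total 15 days.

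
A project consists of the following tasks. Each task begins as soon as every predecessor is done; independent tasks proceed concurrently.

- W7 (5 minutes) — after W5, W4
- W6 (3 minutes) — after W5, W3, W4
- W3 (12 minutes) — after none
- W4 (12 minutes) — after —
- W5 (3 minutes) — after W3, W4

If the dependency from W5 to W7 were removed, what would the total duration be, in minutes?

Original critical path: W3→W5→W7 = 12+3+5 = 20 ⇒ 20 minutes.
Without W5→W7, W7's earliest start moves from 15 to 12.
The longest chain is now W3→W5→W6 = 12+3+3 = 18, so the schedule takes 18 minutes.

18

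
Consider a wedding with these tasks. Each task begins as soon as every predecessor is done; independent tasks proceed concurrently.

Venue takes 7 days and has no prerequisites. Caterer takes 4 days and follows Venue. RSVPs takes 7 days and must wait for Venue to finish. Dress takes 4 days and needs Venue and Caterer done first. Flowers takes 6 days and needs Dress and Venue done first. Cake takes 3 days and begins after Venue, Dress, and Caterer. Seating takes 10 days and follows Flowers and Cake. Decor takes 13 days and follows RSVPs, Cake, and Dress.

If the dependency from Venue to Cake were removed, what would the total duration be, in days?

Before: longest chain Venue→Caterer→Dress→Flowers→Seating = 7+4+4+6+10 = 31, finish 31.
Dropping Venue→Cake doesn't change Cake's earliest start (15); another predecessor still binds.
After: Venue→Caterer→Dress→Flowers→Seating = 7+4+4+6+10 = 31 → 31 days.

31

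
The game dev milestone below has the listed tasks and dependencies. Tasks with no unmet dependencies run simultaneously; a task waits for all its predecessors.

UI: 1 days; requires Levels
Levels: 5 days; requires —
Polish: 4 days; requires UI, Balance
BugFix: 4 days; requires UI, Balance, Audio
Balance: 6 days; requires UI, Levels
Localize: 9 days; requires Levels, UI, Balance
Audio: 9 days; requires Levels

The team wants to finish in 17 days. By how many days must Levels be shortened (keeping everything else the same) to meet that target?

4

Current finish: 21 days; target: 17.
Levels is on every critical path, so each day cut from Levels cuts the finish by one (this holds down to a finish of 17).
Need 21 − 17 = 4 days off Levels → Levels becomes 1 day, finish becomes 17.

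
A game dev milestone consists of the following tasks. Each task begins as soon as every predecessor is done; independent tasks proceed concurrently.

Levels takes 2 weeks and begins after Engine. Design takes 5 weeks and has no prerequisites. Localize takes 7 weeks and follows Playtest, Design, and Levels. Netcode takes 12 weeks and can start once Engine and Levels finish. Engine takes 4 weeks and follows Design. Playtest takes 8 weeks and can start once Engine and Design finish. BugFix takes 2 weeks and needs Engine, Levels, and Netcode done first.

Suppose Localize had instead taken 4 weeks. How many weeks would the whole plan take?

25

As given, the longest chain is Design→Engine→Levels→Netcode→BugFix = 5+4+2+12+2 = 25, so the finish is 25 weeks.
Localize has 1 week of float (longest path through it is 24).
No other chain overtakes it, so the finish is 25 weeks.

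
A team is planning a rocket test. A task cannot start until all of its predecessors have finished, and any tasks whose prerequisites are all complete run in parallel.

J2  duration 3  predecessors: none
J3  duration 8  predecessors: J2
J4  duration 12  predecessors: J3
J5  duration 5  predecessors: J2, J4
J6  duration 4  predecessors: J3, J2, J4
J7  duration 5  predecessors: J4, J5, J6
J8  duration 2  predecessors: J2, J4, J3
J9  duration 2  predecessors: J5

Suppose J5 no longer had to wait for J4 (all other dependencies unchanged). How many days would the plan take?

With the dependency in place, J2→J3→J4→J5→J7 = 3+8+12+5+5 = 33 sets the finish at 33 days.
Without J4→J5, J5's earliest start moves from 23 to 3.
The longest chain is now J2→J3→J4→J6→J7 = 3+8+12+4+5 = 32, so the plan takes 32 days.

32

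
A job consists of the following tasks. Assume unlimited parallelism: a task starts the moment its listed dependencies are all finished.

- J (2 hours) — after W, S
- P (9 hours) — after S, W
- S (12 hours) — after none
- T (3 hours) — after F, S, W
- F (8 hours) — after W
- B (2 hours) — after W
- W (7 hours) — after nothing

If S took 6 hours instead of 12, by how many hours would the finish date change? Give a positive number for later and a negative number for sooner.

The binding path is S→P = 12+9 = 21; finish at 21 hours.
S lies on that path, so at 6 hours the path becomes 15 hours.
New critical path: W→F→T = 7+8+3 = 18 ⇒ 18 hours.
Change in finish: 18 − 21 = -3 hours.

-3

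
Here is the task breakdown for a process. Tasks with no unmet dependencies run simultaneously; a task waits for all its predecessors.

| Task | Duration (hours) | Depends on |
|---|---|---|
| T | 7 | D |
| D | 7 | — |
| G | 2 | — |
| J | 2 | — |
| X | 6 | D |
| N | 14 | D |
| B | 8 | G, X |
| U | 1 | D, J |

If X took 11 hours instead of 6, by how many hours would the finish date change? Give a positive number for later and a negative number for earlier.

Critical path before the change: D→X→B = 7+6+8 = 21 giving 21 hours.
Since X is critical, the +5 change carries straight to that chain (now 26 hours).
No other chain overtakes it, so the finish is 26 hours.
Change in finish: 26 − 21 = +5 hours.

5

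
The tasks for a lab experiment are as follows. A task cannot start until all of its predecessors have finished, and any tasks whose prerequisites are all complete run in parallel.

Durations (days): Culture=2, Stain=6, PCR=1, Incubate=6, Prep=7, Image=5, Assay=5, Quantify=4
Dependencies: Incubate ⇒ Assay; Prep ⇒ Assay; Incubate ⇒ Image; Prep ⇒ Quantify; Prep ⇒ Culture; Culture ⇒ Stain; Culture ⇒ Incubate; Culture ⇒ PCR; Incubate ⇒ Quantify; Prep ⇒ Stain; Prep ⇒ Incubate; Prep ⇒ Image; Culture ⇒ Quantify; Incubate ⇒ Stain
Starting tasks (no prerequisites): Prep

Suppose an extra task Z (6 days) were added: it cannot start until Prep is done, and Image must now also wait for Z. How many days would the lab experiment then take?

Originally the lab experiment takes 21 days.
With Z inserted, Image now waits for max(Incubate, Prep, Z).
New critical path: Prep→Culture→Incubate→Stain = 7+2+6+6 = 21 ⇒ 21 days.

21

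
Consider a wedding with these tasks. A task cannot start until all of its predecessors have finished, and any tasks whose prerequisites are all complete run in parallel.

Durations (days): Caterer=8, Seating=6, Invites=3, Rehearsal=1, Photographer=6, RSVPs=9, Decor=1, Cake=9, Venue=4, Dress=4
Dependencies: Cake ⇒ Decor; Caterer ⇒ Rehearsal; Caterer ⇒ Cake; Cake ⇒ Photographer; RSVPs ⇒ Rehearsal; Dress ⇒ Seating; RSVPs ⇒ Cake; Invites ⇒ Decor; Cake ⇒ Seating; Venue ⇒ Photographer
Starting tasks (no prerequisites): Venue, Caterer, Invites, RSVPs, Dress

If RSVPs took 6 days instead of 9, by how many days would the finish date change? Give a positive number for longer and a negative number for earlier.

-1

Actual critical path: RSVPs→Cake→Seating = 9+9+6 = 24 ⇒ 24 days.
Since RSVPs is critical, the -3 change carries straight to that chain (now 21 days).
The binding chain switches to Caterer→Cake→Seating = 8+9+6 = 23; finish 23 days.
Change in finish: 23 − 24 = -1 days.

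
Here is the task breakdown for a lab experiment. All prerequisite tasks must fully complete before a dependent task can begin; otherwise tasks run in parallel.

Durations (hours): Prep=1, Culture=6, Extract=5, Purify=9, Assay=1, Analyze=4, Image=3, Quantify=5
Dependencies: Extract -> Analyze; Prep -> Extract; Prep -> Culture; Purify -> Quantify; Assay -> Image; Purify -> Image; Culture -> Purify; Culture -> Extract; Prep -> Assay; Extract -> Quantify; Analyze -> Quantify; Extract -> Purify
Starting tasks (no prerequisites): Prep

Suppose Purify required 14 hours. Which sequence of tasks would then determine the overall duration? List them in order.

Critical path before the change: Prep→Culture→Extract→Purify→Quantify = 1+6+5+9+5 = 26 giving 26 hours.
Purify is on the critical path; changing it to 14 makes that path 31 hours.
The critical path is still Prep→Culture→Extract→Purify→Quantify; finish is now 31 hours.

Prep, Culture, Extract, Purify, Quantify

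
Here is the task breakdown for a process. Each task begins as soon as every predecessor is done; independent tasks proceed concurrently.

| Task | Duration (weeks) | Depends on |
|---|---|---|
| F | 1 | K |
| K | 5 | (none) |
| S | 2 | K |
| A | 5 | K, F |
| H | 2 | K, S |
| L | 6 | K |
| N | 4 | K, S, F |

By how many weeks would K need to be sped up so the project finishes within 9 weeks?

Current finish: 11 weeks; target: 9.
K is on every critical path, so each week cut from K cuts the finish by one (this holds down to a finish of 7).
Need 11 − 9 = 2 weeks off K → K becomes 3 weeks, finish becomes 9.

2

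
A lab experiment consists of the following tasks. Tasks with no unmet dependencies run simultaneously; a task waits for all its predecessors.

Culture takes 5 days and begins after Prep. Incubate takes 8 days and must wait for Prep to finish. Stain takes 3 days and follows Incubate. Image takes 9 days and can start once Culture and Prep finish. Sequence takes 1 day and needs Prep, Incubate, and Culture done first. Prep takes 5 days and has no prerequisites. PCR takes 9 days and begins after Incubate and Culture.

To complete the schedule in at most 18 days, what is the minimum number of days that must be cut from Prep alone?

4

Current finish: 22 days; target: 18.
Prep is on every critical path, so each day cut from Prep cuts the finish by one (this holds down to a finish of 18).
Need 22 − 18 = 4 days off Prep → Prep becomes 1 day, finish becomes 18.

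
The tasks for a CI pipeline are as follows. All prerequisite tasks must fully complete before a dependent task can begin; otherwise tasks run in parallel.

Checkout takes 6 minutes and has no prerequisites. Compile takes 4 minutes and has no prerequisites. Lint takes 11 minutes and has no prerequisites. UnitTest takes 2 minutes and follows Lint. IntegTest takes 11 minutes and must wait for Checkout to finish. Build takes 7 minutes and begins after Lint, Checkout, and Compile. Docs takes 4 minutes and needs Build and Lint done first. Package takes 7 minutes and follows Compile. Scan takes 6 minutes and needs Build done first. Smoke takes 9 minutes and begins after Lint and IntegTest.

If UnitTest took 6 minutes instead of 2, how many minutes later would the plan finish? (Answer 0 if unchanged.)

Actual critical path: Checkout→IntegTest→Smoke = 6+11+9 = 26 ⇒ 26 minutes.
UnitTest is off the critical path — its longest chain is 13 minutes, giving 13 of slack.
The critical path is still Checkout→IntegTest→Smoke; finish is now 26 minutes.
Change in finish: 26 − 26 = +0 minutes.

0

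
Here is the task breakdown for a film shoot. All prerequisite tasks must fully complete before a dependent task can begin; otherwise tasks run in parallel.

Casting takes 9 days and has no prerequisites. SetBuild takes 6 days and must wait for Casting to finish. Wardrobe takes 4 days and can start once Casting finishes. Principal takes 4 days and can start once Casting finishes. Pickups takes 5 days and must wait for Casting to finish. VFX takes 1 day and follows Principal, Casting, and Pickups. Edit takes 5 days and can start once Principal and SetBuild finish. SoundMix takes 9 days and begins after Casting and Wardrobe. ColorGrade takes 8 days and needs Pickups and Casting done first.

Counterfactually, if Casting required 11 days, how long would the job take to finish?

Actual critical path: Casting→Wardrobe→SoundMix = 9+4+9 = 22 ⇒ 22 days.
Since Casting is critical, the +2 change carries straight to that chain (now 24 days).
No other chain overtakes it, so the finish is 24 days.

24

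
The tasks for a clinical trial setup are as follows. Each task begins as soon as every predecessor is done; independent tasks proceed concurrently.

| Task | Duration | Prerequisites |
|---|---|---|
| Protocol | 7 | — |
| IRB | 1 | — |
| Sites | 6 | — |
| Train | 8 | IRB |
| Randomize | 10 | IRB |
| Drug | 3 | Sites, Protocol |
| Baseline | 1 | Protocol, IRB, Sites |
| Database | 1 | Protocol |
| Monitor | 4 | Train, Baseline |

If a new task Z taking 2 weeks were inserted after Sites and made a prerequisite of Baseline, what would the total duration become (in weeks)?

13

Originally the plan takes 13 weeks.
With Z inserted, Baseline now waits for max(Protocol, IRB, Sites, Z).
New critical path: IRB→Train→Monitor = 1+8+4 = 13 ⇒ 13 weeks.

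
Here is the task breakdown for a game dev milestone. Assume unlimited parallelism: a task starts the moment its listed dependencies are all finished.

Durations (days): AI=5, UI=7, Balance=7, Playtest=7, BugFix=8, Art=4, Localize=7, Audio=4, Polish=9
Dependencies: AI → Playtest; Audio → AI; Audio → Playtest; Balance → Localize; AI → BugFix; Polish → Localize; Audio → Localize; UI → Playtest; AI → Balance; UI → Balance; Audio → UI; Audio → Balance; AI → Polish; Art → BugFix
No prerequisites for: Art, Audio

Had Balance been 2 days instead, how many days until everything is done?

25

The binding path is Audio→UI→Balance→Localize = 4+7+7+7 = 25; finish at 25 days.
Balance lies on that path, so at 2 days the path becomes 20 days.
Now Audio→AI→Polish→Localize = 4+5+9+7 = 25 is longest, so the finish becomes 25 days.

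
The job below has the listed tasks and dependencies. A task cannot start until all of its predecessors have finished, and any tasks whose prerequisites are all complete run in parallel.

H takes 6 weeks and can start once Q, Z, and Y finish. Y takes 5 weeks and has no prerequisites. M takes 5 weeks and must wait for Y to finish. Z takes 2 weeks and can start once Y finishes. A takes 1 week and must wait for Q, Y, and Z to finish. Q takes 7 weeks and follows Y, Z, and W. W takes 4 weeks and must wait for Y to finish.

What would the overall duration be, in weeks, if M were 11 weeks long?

22

The binding path is Y→W→Q→H = 5+4+7+6 = 22; finish at 22 weeks.
M is off the critical path — its longest chain is 10 weeks, giving 12 of slack.
The critical path is still Y→W→Q→H; finish is now 22 weeks.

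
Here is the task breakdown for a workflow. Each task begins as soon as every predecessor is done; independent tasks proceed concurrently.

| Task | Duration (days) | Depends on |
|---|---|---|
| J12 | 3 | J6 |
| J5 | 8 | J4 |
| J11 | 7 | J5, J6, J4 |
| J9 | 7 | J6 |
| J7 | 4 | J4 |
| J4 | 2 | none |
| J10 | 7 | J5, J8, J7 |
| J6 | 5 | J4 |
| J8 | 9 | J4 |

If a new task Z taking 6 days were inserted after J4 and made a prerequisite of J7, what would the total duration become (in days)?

Originally the plan takes 18 days.
With Z inserted, J7 now waits for max(J4, Z).
New critical path: J4→Z→J7→J10 = 2+6+4+7 = 19 ⇒ 19 days.

19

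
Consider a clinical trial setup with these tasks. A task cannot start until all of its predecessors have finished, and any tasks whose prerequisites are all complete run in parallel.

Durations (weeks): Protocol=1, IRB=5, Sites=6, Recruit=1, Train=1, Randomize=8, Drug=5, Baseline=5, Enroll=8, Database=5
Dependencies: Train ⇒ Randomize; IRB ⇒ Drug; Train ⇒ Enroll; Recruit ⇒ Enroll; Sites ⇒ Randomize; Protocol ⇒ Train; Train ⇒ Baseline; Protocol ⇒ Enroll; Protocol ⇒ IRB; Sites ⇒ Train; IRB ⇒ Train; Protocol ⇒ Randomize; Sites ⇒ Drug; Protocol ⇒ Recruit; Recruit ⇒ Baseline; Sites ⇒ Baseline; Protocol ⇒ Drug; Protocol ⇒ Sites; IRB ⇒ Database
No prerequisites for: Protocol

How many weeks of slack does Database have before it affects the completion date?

5

The longest chain is Protocol→Sites→Train→Randomize = 1+6+1+8 = 16; overall finish 16 weeks.
Database finishes as early as 11 and must finish by 16.
Float = 16 − 11 = 5.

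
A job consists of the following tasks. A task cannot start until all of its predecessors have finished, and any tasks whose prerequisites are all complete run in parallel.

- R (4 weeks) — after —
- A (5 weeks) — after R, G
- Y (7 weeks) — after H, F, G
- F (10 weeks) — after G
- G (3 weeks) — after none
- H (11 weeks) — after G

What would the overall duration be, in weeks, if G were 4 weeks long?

Baseline: G→H→Y = 3+11+7 = 21 → 21 weeks.
Since G is critical, the +1 change carries straight to that chain (now 22 weeks).
That remains the longest chain; total 22 weeks.

22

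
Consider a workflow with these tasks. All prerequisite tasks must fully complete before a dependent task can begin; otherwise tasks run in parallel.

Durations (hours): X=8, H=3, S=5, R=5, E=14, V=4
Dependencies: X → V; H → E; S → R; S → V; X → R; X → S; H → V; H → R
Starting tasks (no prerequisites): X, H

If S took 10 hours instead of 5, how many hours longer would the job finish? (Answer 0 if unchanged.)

5

As given, the longest chain is X→S→R = 8+5+5 = 18, so the finish is 18 hours.
S is on the critical path; changing it to 10 makes that path 23 hours.
That remains the longest chain; total 23 hours.
Change in finish: 23 − 18 = +5 hours.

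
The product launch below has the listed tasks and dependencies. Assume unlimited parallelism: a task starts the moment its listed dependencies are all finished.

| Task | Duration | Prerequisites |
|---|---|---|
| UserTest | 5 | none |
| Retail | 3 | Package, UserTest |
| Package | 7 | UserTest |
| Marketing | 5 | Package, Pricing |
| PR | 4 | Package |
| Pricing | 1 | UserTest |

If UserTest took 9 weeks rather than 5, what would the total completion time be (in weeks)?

Critical path before the change: UserTest→Package→Marketing = 5+7+5 = 17 giving 17 weeks.
UserTest lies on that path, so at 9 weeks the path becomes 21 weeks.
That remains the longest chain; total 21 weeks.

21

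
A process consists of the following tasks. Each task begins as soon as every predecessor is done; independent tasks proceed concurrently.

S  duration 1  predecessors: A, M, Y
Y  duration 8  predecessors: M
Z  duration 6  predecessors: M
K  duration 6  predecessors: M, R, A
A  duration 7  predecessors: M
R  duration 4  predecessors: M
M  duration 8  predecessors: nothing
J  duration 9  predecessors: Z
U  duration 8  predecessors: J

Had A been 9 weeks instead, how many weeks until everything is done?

Actual critical path: M→Z→J→U = 8+6+9+8 = 31 ⇒ 31 weeks.
A has 10 weeks of float (longest path through it is 21).
The critical path is still M→Z→J→U; finish is now 31 weeks.

31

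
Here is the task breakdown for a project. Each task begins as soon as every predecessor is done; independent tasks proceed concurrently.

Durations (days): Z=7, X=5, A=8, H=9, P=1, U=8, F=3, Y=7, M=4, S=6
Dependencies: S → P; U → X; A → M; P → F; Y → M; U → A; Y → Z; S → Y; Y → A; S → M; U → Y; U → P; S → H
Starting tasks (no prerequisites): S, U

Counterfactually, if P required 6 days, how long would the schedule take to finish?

27

As given, the longest chain is U→Y→A→M = 8+7+8+4 = 27, so the finish is 27 days.
P is off the critical path — its longest chain is 12 days, giving 15 of slack.
That remains the longest chain; total 27 days.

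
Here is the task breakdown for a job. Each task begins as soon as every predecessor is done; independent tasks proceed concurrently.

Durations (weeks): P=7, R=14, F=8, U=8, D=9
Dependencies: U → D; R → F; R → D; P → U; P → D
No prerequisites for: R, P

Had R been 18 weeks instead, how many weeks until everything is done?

Baseline: P→U→D = 7+8+9 = 24 → 24 weeks.
The longest path through R is only 23 weeks, so R has float 1.
New critical path: R→D = 18+9 = 27 ⇒ 27 weeks.

27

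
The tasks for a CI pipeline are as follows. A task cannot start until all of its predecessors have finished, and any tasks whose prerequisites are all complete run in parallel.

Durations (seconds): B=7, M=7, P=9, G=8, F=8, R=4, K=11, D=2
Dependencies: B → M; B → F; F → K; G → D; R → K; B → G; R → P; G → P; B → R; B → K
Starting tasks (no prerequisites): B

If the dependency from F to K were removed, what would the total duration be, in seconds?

Original critical path: B→F→K = 7+8+11 = 26 ⇒ 26 seconds.
Without F→K, K's earliest start moves from 15 to 11.
The longest chain is now B→G→P = 7+8+9 = 24, so the project takes 24 seconds.

24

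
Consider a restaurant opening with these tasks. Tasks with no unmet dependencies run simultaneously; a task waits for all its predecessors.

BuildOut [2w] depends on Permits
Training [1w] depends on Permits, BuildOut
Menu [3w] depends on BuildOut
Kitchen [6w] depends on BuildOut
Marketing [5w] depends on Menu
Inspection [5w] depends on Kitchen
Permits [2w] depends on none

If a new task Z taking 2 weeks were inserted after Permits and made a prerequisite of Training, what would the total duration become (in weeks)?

15

Originally the project takes 15 weeks.
With Z inserted, Training now waits for max(Permits, BuildOut, Z).
New critical path: Permits→BuildOut→Kitchen→Inspection = 2+2+6+5 = 15 ⇒ 15 weeks.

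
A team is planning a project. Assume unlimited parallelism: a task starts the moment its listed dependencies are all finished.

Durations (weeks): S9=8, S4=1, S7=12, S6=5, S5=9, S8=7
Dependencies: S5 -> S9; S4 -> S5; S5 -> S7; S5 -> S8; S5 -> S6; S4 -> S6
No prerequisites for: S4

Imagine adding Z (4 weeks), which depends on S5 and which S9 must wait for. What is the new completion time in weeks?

Originally the plan takes 22 weeks.
With Z inserted, S9 now waits for max(S5, Z).
New critical path: S4→S5→Z→S9 = 1+9+4+8 = 22 ⇒ 22 weeks.

22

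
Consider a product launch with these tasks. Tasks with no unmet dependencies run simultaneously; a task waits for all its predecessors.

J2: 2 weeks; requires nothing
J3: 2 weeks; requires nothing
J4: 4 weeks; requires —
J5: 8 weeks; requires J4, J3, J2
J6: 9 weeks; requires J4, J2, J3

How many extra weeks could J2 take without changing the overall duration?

Critical path: J4→J6 = 4+9 = 13, so the finish is 13 weeks.
The longest chain containing J2 totals 11 weeks.
Float = 13 − 11 = 2.

2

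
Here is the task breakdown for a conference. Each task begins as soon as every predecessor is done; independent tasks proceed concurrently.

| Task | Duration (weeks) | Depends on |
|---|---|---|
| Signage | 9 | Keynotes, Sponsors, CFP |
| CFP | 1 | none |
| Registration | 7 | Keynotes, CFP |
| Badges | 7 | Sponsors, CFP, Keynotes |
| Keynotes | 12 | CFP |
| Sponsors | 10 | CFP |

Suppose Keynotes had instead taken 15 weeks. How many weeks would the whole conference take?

Actual critical path: CFP→Keynotes→Signage = 1+12+9 = 22 ⇒ 22 weeks.
Keynotes lies on that path, so at 15 weeks the path becomes 25 weeks.
The critical path is still CFP→Keynotes→Signage; finish is now 25 weeks.

25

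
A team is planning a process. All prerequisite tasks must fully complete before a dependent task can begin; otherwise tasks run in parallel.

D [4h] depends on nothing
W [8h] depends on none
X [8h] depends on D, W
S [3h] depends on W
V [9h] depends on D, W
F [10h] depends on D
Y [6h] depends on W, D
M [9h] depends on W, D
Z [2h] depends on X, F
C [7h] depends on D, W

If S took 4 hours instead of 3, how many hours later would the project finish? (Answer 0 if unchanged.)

0

Critical path before the change: W→X→Z = 8+8+2 = 18 giving 18 hours.
The longest path through S is only 11 hours, so S has float 7.
The critical path is still W→X→Z; finish is now 18 hours.
Change in finish: 18 − 18 = +0 hours.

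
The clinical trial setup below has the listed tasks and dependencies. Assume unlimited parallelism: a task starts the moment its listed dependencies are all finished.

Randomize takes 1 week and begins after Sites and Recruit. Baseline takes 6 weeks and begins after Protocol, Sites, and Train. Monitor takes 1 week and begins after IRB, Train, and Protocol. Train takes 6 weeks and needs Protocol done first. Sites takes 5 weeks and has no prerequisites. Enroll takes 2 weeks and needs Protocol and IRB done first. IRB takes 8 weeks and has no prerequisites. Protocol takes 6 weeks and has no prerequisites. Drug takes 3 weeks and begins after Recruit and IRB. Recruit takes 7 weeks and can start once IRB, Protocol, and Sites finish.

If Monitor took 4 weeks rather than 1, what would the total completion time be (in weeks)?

18

Actual critical path: Protocol→Train→Baseline = 6+6+6 = 18 ⇒ 18 weeks.
Monitor has 5 weeks of float (longest path through it is 13).
The critical path is still Protocol→Train→Baseline; finish is now 18 weeks.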